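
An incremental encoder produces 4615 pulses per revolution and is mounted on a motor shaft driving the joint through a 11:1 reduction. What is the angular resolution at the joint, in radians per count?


counts per rev = 4615
effective counts at joint = 4615 * 11 = 50765
resolution = 2*pi / 50765
= 1.2377e-04 rad/count


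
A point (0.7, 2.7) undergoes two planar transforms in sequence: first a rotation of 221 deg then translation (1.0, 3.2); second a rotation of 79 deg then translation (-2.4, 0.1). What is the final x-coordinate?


After transform 1:
x1 = cos(221)*0.7 - sin(221)*2.7 + 1.0 = 2.2431
y1 = sin(221)*0.7 + cos(221)*2.7 + 3.2 = 0.703
After transform 2:
x2 = cos(79)*2.2431 - sin(79)*0.703 + -2.4
= -2.6621


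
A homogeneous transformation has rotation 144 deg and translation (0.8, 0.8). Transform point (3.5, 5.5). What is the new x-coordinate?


x' = cos(theta)*px - sin(theta)*py + tx
= -0.809*3.5 - 0.5878*5.5 + 0.8
= -5.2644


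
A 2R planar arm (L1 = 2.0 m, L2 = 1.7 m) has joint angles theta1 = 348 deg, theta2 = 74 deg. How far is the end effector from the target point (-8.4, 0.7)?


End effector via forward kinematics:
x = L1*cos(t1) + L2*cos(t1+t2) = 2.7544
y = L1*sin(t1) + L2*sin(t1+t2) = 1.0852
Distance to target:
d = sqrt((-8.4 - 2.7544)^2 + (0.7 - 1.0852)^2)
= sqrt(124.4206 + 0.1484)
= 11.161 m


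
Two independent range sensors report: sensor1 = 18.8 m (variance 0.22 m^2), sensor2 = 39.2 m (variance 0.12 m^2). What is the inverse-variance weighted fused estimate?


w1 = (1/var1) / (1/var1 + 1/var2)
   = 4.5455 / (4.5455 + 8.3333) = 0.3529
w2 = 1 - w1 = 0.6471
fused = w1*s1 + w2*s2 = 6.6353 + 25.3647
= 32.0 m


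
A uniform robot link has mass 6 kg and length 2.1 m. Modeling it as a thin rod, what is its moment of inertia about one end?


I = (1/3) * m * L^2
= (1/3) * 6 * 2.1^2
= 0.333333 * 6 * 4.41
= 8.82 kg*m^2


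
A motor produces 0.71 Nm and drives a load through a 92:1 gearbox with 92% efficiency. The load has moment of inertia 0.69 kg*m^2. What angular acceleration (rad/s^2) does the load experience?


tau_out = tau_motor * N * eta
= 0.71 * 92 * 0.92 = 60.0944 Nm
alpha = tau_out / I = 60.0944 / 0.69
= 87.0933 rad/s^2


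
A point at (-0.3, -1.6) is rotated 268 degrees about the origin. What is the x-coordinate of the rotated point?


x' = x*cos(theta) - y*sin(theta)
cos(268 deg) = -0.0349, sin(268 deg) = -0.9994
x' = -0.3 * -0.0349 - -1.6 * -0.9994
= 0.0105 - 1.599
= -1.5886


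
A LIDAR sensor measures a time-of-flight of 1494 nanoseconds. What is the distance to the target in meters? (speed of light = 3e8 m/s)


tof = 1494 ns = 1.494e-06 s
dist = c * tof / 2
= 3e8 * 1.494e-06 / 2
= 224.1 m


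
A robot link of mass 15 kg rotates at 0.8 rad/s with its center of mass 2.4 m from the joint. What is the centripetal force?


F = m * omega^2 * r
= 15 * 0.8^2 * 2.4
= 15 * 0.64 * 2.4
= 23.04 N


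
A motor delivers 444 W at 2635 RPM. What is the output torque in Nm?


omega = 2635 * 2*pi/60 = 275.9366 rad/s
tau = P / omega = 444 / 275.9366
= 1.6091 Nm


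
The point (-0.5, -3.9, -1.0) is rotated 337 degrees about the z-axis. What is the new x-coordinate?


Rotation about z-axis: x' = x*cos(theta) - y*sin(theta)
= -0.5 * 0.9205 - -3.9 * -0.3907
= -1.9841


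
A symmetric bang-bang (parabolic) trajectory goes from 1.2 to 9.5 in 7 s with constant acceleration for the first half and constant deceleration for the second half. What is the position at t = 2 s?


Symmetric rest-to-rest: each phase covers (pf-p0)/2 in time T/2. 0.5*a*(T/2)^2 = (pf-p0)/2 => a = 4*(pf-p0)/T^2
a = 4*(9.5-1.2)/7^2 = 0.6776
t = 2 is in the acceleration phase (t <= T/2).
p = p0 + 0.5*a*t^2 = 1.2 + 0.5*0.6776*2^2
= 2.5551


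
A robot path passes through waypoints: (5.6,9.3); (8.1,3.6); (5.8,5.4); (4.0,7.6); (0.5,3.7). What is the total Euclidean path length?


Segment lengths:
  seg1 = sqrt((2.5)^2 + (-5.7)^2) = 6.2241
  seg2 = sqrt((-2.3)^2 + (1.8)^2) = 2.9206
  seg3 = sqrt((-1.8)^2 + (2.2)^2) = 2.8425
  seg4 = sqrt((-3.5)^2 + (-3.9)^2) = 5.2402
Total = 17.2275


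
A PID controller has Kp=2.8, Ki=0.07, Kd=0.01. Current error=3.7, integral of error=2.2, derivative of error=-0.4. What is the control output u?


u = Kp*e + Ki*int(e) + Kd*de/dt
= 2.8*3.7 + 0.07*2.2 + 0.01*(-0.4)
= 10.36 + 0.154 + -0.004
= 10.51


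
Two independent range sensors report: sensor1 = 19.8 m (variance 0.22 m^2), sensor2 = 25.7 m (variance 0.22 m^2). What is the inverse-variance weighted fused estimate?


w1 = (1/var1) / (1/var1 + 1/var2)
   = 4.5455 / (4.5455 + 4.5455) = 0.5
w2 = 1 - w1 = 0.5
fused = w1*s1 + w2*s2 = 9.9 + 12.85
= 22.75 m


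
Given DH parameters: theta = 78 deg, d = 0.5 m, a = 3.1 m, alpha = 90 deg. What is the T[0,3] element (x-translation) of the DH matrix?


T[0,3] = a * cos(theta)
= 3.1 * cos(78 deg)
= 3.1 * 0.2079
= 0.6445


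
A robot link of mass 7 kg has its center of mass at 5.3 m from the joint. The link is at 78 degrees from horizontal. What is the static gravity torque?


tau = m*g*L*cos(angle)
= 7 * 9.81 * 5.3 * cos(78 deg)
= 7 * 9.81 * 5.3 * 0.2079
= 75.6697 Nm


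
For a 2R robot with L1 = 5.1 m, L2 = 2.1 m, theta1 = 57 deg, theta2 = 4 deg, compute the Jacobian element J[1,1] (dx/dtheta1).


J[1,1] = -L1*sin(t1) - L2*sin(t1+t2)
= -5.1*sin(57) - 2.1*sin(61)
= -6.1139


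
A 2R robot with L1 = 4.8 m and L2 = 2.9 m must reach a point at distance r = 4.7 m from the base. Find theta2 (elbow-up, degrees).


cos(theta2) = (r^2 - L1^2 - L2^2) / (2*L1*L2)
cos(theta2) = (22.09 - 23.04 - 8.41) / 27.84
cos(theta2) = -0.336207
theta2 = 109.6459 degrees


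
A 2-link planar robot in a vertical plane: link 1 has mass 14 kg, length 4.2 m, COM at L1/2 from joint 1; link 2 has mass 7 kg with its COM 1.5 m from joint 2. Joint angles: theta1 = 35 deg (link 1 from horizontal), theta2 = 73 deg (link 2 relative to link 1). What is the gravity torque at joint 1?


Horizontal distance from joint 1 to link-1 COM:
  x_c1 = (L1/2)*cos(t1) = 2.1 * 0.8192 = 1.7202 m
Horizontal distance from joint 1 to link-2 COM:
  x_c2 = L1*cos(t1) + Lc2*cos(t1+t2)
       = 4.2*0.8192 + 1.5*-0.309 = 2.9769 m
tau1 = m1*g*x_c1 + m2*g*x_c2
     = 14*9.81*1.7202 + 7*9.81*2.9769
     = 236.2549 + 204.4246
     = 440.6795 Nm


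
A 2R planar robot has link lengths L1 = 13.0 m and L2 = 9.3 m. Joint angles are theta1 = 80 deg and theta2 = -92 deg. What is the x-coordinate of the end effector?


Convert angles to radians: theta1 = 1.3963, theta2 = -1.6057
x = L1*cos(theta1) + L2*cos(theta1+theta2)
x = 2.2574 + 9.0968
x = 11.3542


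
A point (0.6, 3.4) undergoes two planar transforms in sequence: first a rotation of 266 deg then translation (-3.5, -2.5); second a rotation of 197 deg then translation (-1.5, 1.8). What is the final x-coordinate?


After transform 1:
x1 = cos(266)*0.6 - sin(266)*3.4 + -3.5 = -0.1501
y1 = sin(266)*0.6 + cos(266)*3.4 + -2.5 = -3.3357
After transform 2:
x2 = cos(197)*-0.1501 - sin(197)*-3.3357 + -1.5
= -2.3317


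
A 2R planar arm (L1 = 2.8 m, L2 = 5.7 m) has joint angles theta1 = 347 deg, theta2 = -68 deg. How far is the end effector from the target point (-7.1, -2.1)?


End effector via forward kinematics:
x = L1*cos(t1) + L2*cos(t1+t2) = 3.6199
y = L1*sin(t1) + L2*sin(t1+t2) = -6.2597
Distance to target:
d = sqrt((-7.1 - 3.6199)^2 + (-2.1 - -6.2597)^2)
= sqrt(114.9165 + 17.303)
= 11.4987 m


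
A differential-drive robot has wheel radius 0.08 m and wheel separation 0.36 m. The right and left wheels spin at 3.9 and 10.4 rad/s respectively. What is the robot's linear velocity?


vR = r*wR = 0.08*3.9 = 0.312 m/s
vL = r*wL = 0.08*10.4 = 0.832 m/s
v = (vR+vL)/2 = 0.572 m/s
omega = (vR-vL)/L = -1.4444 rad/s
linear velocity = 0.572 m/s


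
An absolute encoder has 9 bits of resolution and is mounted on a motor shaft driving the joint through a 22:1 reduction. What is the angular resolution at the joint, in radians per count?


counts = 2^9 = 512
effective counts at joint = 512 * 22 = 11264
resolution = 2*pi / 11264
= 5.5781e-04 rad/count


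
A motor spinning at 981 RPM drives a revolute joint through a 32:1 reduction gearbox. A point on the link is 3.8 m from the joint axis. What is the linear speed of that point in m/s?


omega_motor = 981 * 2*pi/60 = 102.7301 rad/s
omega_joint = omega_motor / 32 = 3.2103 rad/s
v = omega_joint * r = 3.2103 * 3.8
= 12.1992 m/s


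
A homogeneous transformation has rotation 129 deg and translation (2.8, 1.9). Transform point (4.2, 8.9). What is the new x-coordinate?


x' = cos(theta)*px - sin(theta)*py + tx
= -0.6293*4.2 - 0.7771*8.9 + 2.8
= -6.7597


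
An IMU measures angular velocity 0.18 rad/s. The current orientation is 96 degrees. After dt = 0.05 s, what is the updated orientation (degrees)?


delta_theta = w * dt = 0.18 * 0.05 = 0.009 rad
= 0.5157 deg
theta_new = 96 + 0.5157 = 96.5157 deg


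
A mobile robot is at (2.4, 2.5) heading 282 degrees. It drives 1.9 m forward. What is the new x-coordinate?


x_new = x0 + d*cos(theta)
= 2.4 + 1.9*cos(282)
= 2.4 + 0.395
= 2.795


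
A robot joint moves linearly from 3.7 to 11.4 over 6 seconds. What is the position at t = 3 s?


s = t/T = 3/6 = 0.5
p(t) = p0 + (pf-p0)*s
= 3.7 + (11.4 - 3.7) * 0.5
= 7.55


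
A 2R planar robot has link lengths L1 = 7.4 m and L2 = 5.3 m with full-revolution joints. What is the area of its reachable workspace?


r_max = L1 + L2 = 12.7 m
r_min = |L1 - L2| = 2.1 m
Area = pi*(r_max^2 - r_min^2)
= pi*(161.29 - 4.41)
= pi * 156.88
= 492.8531 m^2


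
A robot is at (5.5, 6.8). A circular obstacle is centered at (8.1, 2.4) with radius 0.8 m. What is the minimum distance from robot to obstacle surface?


center_dist = sqrt((5.5-8.1)^2 + (6.8-2.4)^2)
= sqrt(6.76 + 19.36)
= 5.1108
min_dist = center_dist - radius = 5.1108 - 0.8 = 4.3108 m


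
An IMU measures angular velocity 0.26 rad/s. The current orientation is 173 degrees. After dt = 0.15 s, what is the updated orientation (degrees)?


delta_theta = w * dt = 0.26 * 0.15 = 0.039 rad
= 2.2345 deg
theta_new = 173 + 2.2345 = 175.2345 deg


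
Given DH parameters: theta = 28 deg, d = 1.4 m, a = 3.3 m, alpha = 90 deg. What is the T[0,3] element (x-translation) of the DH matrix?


T[0,3] = a * cos(theta)
= 3.3 * cos(28 deg)
= 3.3 * 0.8829
= 2.9137


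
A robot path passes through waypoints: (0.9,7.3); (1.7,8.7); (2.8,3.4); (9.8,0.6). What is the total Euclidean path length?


Segment lengths:
  seg1 = sqrt((0.8)^2 + (1.4)^2) = 1.6125
  seg2 = sqrt((1.1)^2 + (-5.3)^2) = 5.4129
  seg3 = sqrt((7.0)^2 + (-2.8)^2) = 7.5392
Total = 14.5646


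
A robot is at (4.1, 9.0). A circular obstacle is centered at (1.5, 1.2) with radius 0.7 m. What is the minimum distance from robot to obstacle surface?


center_dist = sqrt((4.1-1.5)^2 + (9.0-1.2)^2)
= sqrt(6.76 + 60.84)
= 8.2219
min_dist = center_dist - radius = 8.2219 - 0.7 = 7.5219 m


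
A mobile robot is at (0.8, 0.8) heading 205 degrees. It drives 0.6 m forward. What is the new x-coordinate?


x_new = x0 + d*cos(theta)
= 0.8 + 0.6*cos(205)
= 0.8 + -0.5438
= 0.2562


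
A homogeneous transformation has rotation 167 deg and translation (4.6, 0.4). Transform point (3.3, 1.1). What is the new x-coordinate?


x' = cos(theta)*px - sin(theta)*py + tx
= -0.9744*3.3 - 0.225*1.1 + 4.6
= 1.1371


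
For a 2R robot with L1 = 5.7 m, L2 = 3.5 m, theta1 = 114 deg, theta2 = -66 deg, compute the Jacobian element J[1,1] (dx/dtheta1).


J[1,1] = -L1*sin(t1) - L2*sin(t1+t2)
= -5.7*sin(114) - 3.5*sin(48)
= -7.8082


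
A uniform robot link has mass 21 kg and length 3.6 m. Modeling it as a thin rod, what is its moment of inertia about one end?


I = (1/3) * m * L^2
= (1/3) * 21 * 3.6^2
= 0.333333 * 21 * 12.96
= 90.72 kg*m^2


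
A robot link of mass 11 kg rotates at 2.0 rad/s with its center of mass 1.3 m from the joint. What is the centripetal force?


F = m * omega^2 * r
= 11 * 2.0^2 * 1.3
= 11 * 4.0 * 1.3
= 57.2 N


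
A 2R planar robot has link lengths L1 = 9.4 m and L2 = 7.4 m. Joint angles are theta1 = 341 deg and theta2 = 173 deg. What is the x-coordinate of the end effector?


Convert angles to radians: theta1 = 5.9516, theta2 = 3.0194
x = L1*cos(theta1) + L2*cos(theta1+theta2)
x = 8.8879 + -6.6511
x = 2.2368


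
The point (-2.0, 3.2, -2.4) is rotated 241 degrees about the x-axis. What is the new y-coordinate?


Rotation about x-axis: y' = y*cos(theta) - z*sin(theta)
= 3.2 * -0.4848 - -2.4 * -0.8746
= -3.6505


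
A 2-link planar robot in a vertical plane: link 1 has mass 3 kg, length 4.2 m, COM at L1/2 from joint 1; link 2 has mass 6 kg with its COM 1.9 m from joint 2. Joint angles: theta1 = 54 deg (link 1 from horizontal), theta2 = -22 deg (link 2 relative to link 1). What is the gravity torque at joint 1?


Horizontal distance from joint 1 to link-1 COM:
  x_c1 = (L1/2)*cos(t1) = 2.1 * 0.5878 = 1.2343 m
Horizontal distance from joint 1 to link-2 COM:
  x_c2 = L1*cos(t1) + Lc2*cos(t1+t2)
       = 4.2*0.5878 + 1.9*0.848 = 4.08 m
tau1 = m1*g*x_c1 + m2*g*x_c2
     = 3*9.81*1.2343 + 6*9.81*4.08
     = 36.3269 + 240.1482
     = 276.4751 Nm


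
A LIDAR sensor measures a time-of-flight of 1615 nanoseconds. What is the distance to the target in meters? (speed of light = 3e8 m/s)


tof = 1615 ns = 1.615e-06 s
dist = c * tof / 2
= 3e8 * 1.615e-06 / 2
= 242.25 m


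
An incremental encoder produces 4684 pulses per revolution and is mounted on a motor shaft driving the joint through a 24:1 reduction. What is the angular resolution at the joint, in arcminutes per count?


counts per rev = 4684
effective counts at joint = 4684 * 24 = 112416
resolution = 360*60 / 112416
= 0.1921 arcmin/count


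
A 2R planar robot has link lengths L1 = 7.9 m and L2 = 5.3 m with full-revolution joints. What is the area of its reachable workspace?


r_max = L1 + L2 = 13.2 m
r_min = |L1 - L2| = 2.6 m
Area = pi*(r_max^2 - r_min^2)
= pi*(174.24 - 6.76)
= pi * 167.48
= 526.1539 m^2


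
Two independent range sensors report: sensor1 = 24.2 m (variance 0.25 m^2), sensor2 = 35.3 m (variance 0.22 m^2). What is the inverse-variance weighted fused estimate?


w1 = (1/var1) / (1/var1 + 1/var2)
   = 4.0 / (4.0 + 4.5455) = 0.4681
w2 = 1 - w1 = 0.5319
fused = w1*s1 + w2*s2 = 11.3277 + 18.7766
= 30.1043 m


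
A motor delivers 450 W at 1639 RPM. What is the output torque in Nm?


omega = 1639 * 2*pi/60 = 171.6357 rad/s
tau = P / omega = 450 / 171.6357
= 2.6218 Nm


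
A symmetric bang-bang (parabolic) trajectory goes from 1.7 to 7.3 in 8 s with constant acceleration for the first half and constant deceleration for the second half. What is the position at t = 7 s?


Symmetric rest-to-rest: each phase covers (pf-p0)/2 in time T/2. 0.5*a*(T/2)^2 = (pf-p0)/2 => a = 4*(pf-p0)/T^2
a = 4*(7.3-1.7)/8^2 = 0.35
t = 7 is in the deceleration phase (t > T/2).
p = pf - 0.5*a*(T-t)^2 = 7.3 - 0.5*0.35*1^2
= 7.125


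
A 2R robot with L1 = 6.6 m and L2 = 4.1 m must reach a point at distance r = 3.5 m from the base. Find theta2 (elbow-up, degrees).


cos(theta2) = (r^2 - L1^2 - L2^2) / (2*L1*L2)
cos(theta2) = (12.25 - 43.56 - 16.81) / 54.12
cos(theta2) = -0.889135
theta2 = 152.7648 degrees


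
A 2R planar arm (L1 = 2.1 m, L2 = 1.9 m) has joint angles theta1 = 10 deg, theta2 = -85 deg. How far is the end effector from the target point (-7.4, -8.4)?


End effector via forward kinematics:
x = L1*cos(t1) + L2*cos(t1+t2) = 2.5599
y = L1*sin(t1) + L2*sin(t1+t2) = -1.4706
Distance to target:
d = sqrt((-7.4 - 2.5599)^2 + (-8.4 - -1.4706)^2)
= sqrt(99.1987 + 48.0166)
= 12.1332 m


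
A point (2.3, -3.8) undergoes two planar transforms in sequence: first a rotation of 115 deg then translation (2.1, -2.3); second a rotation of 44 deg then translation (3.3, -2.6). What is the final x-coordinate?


After transform 1:
x1 = cos(115)*2.3 - sin(115)*-3.8 + 2.1 = 4.5719
y1 = sin(115)*2.3 + cos(115)*-3.8 + -2.3 = 1.3905
After transform 2:
x2 = cos(44)*4.5719 - sin(44)*1.3905 + 3.3
= 5.6229


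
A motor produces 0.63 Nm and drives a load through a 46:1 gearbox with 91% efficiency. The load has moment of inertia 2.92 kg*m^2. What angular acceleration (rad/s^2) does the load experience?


tau_out = tau_motor * N * eta
= 0.63 * 46 * 0.91 = 26.3718 Nm
alpha = tau_out / I = 26.3718 / 2.92
= 9.0314 rad/s^2


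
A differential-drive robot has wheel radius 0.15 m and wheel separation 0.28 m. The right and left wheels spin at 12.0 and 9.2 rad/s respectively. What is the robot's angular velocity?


vR = r*wR = 0.15*12.0 = 1.8 m/s
vL = r*wL = 0.15*9.2 = 1.38 m/s
v = (vR+vL)/2 = 1.59 m/s
omega = (vR-vL)/L = 1.5 rad/s
angular velocity = 1.5 rad/s


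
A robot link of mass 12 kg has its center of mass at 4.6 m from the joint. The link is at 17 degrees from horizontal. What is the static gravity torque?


tau = m*g*L*cos(angle)
= 12 * 9.81 * 4.6 * cos(17 deg)
= 12 * 9.81 * 4.6 * 0.9563
= 517.8505 Nm


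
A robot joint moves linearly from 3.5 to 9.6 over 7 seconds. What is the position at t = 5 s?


s = t/T = 5/7 = 0.7143
p(t) = p0 + (pf-p0)*s
= 3.5 + (9.6 - 3.5) * 0.7143
= 7.8571


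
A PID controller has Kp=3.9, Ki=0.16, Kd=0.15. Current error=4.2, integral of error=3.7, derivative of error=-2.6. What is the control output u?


u = Kp*e + Ki*int(e) + Kd*de/dt
= 3.9*4.2 + 0.16*3.7 + 0.15*(-2.6)
= 16.38 + 0.592 + -0.39
= 16.582


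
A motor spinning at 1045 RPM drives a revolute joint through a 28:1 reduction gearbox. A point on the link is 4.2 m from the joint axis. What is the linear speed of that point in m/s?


omega_motor = 1045 * 2*pi/60 = 109.4321 rad/s
omega_joint = omega_motor / 28 = 3.9083 rad/s
v = omega_joint * r = 3.9083 * 4.2
= 16.4148 m/s


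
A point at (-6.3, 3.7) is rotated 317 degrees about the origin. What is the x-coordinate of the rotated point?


x' = x*cos(theta) - y*sin(theta)
cos(317 deg) = 0.7314, sin(317 deg) = -0.682
x' = -6.3 * 0.7314 - 3.7 * -0.682
= -4.6075 - -2.5234
= -2.0841


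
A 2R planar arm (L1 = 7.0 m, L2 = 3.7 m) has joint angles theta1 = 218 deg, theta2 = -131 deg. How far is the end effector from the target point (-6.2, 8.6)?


End effector via forward kinematics:
x = L1*cos(t1) + L2*cos(t1+t2) = -5.3224
y = L1*sin(t1) + L2*sin(t1+t2) = -0.6147
Distance to target:
d = sqrt((-6.2 - -5.3224)^2 + (8.6 - -0.6147)^2)
= sqrt(0.7701 + 84.9107)
= 9.2564 m


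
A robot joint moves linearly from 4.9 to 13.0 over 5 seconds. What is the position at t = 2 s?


s = t/T = 2/5 = 0.4
p(t) = p0 + (pf-p0)*s
= 4.9 + (13.0 - 4.9) * 0.4
= 8.14


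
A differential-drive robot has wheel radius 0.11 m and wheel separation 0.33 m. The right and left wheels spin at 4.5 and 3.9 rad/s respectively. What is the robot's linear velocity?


vR = r*wR = 0.11*4.5 = 0.495 m/s
vL = r*wL = 0.11*3.9 = 0.429 m/s
v = (vR+vL)/2 = 0.462 m/s
omega = (vR-vL)/L = 0.2 rad/s
linear velocity = 0.462 m/s


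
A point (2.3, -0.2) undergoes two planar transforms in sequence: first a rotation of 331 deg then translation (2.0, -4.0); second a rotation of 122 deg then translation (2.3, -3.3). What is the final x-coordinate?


After transform 1:
x1 = cos(331)*2.3 - sin(331)*-0.2 + 2.0 = 3.9147
y1 = sin(331)*2.3 + cos(331)*-0.2 + -4.0 = -5.29
After transform 2:
x2 = cos(122)*3.9147 - sin(122)*-5.29 + 2.3
= 4.7117


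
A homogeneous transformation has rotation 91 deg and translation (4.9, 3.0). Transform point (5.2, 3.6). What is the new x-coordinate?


x' = cos(theta)*px - sin(theta)*py + tx
= -0.0175*5.2 - 0.9998*3.6 + 4.9
= 1.2098


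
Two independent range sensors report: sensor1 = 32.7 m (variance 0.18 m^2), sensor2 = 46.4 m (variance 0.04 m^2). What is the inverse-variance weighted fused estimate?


w1 = (1/var1) / (1/var1 + 1/var2)
   = 5.5556 / (5.5556 + 25.0) = 0.1818
w2 = 1 - w1 = 0.8182
fused = w1*s1 + w2*s2 = 5.9455 + 37.9636
= 43.9091 m


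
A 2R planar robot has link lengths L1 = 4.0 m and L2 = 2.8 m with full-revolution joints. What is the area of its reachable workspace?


r_max = L1 + L2 = 6.8 m
r_min = |L1 - L2| = 1.2 m
Area = pi*(r_max^2 - r_min^2)
= pi*(46.24 - 1.44)
= pi * 44.8
= 140.7434 m^2


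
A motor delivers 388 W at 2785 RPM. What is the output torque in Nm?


omega = 2785 * 2*pi/60 = 291.6445 rad/s
tau = P / omega = 388 / 291.6445
= 1.3304 Nm


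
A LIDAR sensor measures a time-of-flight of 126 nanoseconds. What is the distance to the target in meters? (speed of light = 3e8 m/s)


tof = 126 ns = 1.26e-07 s
dist = c * tof / 2
= 3e8 * 1.26e-07 / 2
= 18.9 m


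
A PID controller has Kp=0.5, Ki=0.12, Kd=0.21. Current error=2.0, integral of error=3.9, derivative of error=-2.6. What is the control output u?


u = Kp*e + Ki*int(e) + Kd*de/dt
= 0.5*2.0 + 0.12*3.9 + 0.21*(-2.6)
= 1.0 + 0.468 + -0.546
= 0.922


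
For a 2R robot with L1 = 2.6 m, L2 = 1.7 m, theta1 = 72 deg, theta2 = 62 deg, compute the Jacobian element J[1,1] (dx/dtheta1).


J[1,1] = -L1*sin(t1) - L2*sin(t1+t2)
= -2.6*sin(72) - 1.7*sin(134)
= -3.6956


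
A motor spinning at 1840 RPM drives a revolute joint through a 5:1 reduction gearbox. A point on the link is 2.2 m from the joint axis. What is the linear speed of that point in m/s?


omega_motor = 1840 * 2*pi/60 = 192.6843 rad/s
omega_joint = omega_motor / 5 = 38.5369 rad/s
v = omega_joint * r = 38.5369 * 2.2
= 84.7811 m/s


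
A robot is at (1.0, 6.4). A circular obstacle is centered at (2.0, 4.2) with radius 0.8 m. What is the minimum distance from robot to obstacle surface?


center_dist = sqrt((1.0-2.0)^2 + (6.4-4.2)^2)
= sqrt(1.0 + 4.84)
= 2.4166
min_dist = center_dist - radius = 2.4166 - 0.8 = 1.6166 m


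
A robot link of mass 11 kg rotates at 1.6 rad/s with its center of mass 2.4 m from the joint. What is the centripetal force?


F = m * omega^2 * r
= 11 * 1.6^2 * 2.4
= 11 * 2.56 * 2.4
= 67.584 N


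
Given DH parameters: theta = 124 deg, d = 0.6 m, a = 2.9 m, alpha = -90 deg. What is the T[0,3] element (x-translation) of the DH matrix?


T[0,3] = a * cos(theta)
= 2.9 * cos(124 deg)
= 2.9 * -0.5592
= -1.6217


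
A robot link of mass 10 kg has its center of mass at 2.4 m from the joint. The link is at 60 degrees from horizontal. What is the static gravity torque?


tau = m*g*L*cos(angle)
= 10 * 9.81 * 2.4 * cos(60 deg)
= 10 * 9.81 * 2.4 * 0.5
= 117.72 Nm


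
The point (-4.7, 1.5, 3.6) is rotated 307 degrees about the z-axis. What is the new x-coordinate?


Rotation about z-axis: x' = x*cos(theta) - y*sin(theta)
= -4.7 * 0.6018 - 1.5 * -0.7986
= -1.6306


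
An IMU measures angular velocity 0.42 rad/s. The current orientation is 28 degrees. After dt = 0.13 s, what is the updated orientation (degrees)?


delta_theta = w * dt = 0.42 * 0.13 = 0.0546 rad
= 3.1283 deg
theta_new = 28 + 3.1283 = 31.1283 deg


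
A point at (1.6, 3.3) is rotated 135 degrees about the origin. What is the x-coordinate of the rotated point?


x' = x*cos(theta) - y*sin(theta)
cos(135 deg) = -0.7071, sin(135 deg) = 0.7071
x' = 1.6 * -0.7071 - 3.3 * 0.7071
= -1.1314 - 2.3335
= -3.4648


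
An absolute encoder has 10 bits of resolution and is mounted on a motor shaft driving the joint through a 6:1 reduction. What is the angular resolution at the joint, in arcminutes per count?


counts = 2^10 = 1024
effective counts at joint = 1024 * 6 = 6144
resolution = 360*60 / 6144
= 3.5156 arcmin/count


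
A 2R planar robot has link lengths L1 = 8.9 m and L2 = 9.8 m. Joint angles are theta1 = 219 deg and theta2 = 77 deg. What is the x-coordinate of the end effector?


Convert angles to radians: theta1 = 3.8223, theta2 = 1.3439
x = L1*cos(theta1) + L2*cos(theta1+theta2)
x = -6.9166 + 4.296
x = -2.6206


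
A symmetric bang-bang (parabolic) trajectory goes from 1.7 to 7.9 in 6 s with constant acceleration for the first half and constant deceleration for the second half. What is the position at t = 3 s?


Symmetric rest-to-rest: each phase covers (pf-p0)/2 in time T/2. 0.5*a*(T/2)^2 = (pf-p0)/2 => a = 4*(pf-p0)/T^2
a = 4*(7.9-1.7)/6^2 = 0.6889
t = 3 is in the acceleration phase (t <= T/2).
p = p0 + 0.5*a*t^2 = 1.7 + 0.5*0.6889*3^2
= 4.8


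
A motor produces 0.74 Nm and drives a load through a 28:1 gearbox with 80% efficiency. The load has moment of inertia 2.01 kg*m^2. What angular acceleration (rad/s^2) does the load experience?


tau_out = tau_motor * N * eta
= 0.74 * 28 * 0.8 = 16.576 Nm
alpha = tau_out / I = 16.576 / 2.01
= 8.2468 rad/s^2


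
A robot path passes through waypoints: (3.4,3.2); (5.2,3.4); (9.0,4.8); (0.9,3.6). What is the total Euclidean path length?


Segment lengths:
  seg1 = sqrt((1.8)^2 + (0.2)^2) = 1.8111
  seg2 = sqrt((3.8)^2 + (1.4)^2) = 4.0497
  seg3 = sqrt((-8.1)^2 + (-1.2)^2) = 8.1884
Total = 14.0492


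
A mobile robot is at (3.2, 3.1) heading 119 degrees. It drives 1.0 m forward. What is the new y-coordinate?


y_new = y0 + d*sin(theta)
= 3.1 + 1.0*sin(119)
= 3.1 + 0.8746
= 3.9746


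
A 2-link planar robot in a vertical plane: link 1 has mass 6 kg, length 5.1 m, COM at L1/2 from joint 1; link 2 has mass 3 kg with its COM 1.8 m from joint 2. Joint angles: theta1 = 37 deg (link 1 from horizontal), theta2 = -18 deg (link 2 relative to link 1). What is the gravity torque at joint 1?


Horizontal distance from joint 1 to link-1 COM:
  x_c1 = (L1/2)*cos(t1) = 2.55 * 0.7986 = 2.0365 m
Horizontal distance from joint 1 to link-2 COM:
  x_c2 = L1*cos(t1) + Lc2*cos(t1+t2)
       = 5.1*0.7986 + 1.8*0.9455 = 5.775 m
tau1 = m1*g*x_c1 + m2*g*x_c2
     = 6*9.81*2.0365 + 3*9.81*5.775
     = 119.8696 + 169.9575
     = 289.8271 Nm


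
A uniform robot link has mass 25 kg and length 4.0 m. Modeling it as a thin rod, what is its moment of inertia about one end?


I = (1/3) * m * L^2
= (1/3) * 25 * 4.0^2
= 0.333333 * 25 * 16.0
= 133.3333 kg*m^2


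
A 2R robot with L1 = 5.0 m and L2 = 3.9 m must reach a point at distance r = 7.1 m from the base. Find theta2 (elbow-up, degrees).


cos(theta2) = (r^2 - L1^2 - L2^2) / (2*L1*L2)
cos(theta2) = (50.41 - 25.0 - 15.21) / 39.0
cos(theta2) = 0.261538
theta2 = 74.8386 degrees


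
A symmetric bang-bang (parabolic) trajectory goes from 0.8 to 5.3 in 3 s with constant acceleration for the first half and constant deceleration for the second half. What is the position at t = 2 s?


Symmetric rest-to-rest: each phase covers (pf-p0)/2 in time T/2. 0.5*a*(T/2)^2 = (pf-p0)/2 => a = 4*(pf-p0)/T^2
a = 4*(5.3-0.8)/3^2 = 2.0
t = 2 is in the deceleration phase (t > T/2).
p = pf - 0.5*a*(T-t)^2 = 5.3 - 0.5*2.0*1^2
= 4.3


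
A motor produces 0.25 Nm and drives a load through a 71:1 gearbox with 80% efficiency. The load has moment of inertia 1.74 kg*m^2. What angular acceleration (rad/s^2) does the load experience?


tau_out = tau_motor * N * eta
= 0.25 * 71 * 0.8 = 14.2 Nm
alpha = tau_out / I = 14.2 / 1.74
= 8.1609 rad/s^2


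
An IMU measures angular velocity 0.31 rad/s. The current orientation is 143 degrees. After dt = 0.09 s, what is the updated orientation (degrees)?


delta_theta = w * dt = 0.31 * 0.09 = 0.0279 rad
= 1.5986 deg
theta_new = 143 + 1.5986 = 144.5986 deg


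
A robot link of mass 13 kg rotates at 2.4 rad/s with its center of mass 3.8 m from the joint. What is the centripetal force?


F = m * omega^2 * r
= 13 * 2.4^2 * 3.8
= 13 * 5.76 * 3.8
= 284.544 N


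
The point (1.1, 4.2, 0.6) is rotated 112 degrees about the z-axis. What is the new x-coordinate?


Rotation about z-axis: x' = x*cos(theta) - y*sin(theta)
= 1.1 * -0.3746 - 4.2 * 0.9272
= -4.3062


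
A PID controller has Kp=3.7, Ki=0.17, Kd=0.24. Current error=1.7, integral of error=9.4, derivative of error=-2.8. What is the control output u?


u = Kp*e + Ki*int(e) + Kd*de/dt
= 3.7*1.7 + 0.17*9.4 + 0.24*(-2.8)
= 6.29 + 1.598 + -0.672
= 7.216


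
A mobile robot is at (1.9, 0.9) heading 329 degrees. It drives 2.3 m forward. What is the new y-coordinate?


y_new = y0 + d*sin(theta)
= 0.9 + 2.3*sin(329)
= 0.9 + -1.1846
= -0.2846


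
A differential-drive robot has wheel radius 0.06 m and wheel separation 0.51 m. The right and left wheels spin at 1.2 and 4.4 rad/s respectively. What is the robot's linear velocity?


vR = r*wR = 0.06*1.2 = 0.072 m/s
vL = r*wL = 0.06*4.4 = 0.264 m/s
v = (vR+vL)/2 = 0.168 m/s
omega = (vR-vL)/L = -0.3765 rad/s
linear velocity = 0.168 m/s


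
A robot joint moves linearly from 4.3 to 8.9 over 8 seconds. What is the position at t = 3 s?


s = t/T = 3/8 = 0.375
p(t) = p0 + (pf-p0)*s
= 4.3 + (8.9 - 4.3) * 0.375
= 6.025


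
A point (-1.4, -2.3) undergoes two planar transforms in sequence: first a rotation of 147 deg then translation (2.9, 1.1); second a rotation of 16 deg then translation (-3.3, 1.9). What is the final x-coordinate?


After transform 1:
x1 = cos(147)*-1.4 - sin(147)*-2.3 + 2.9 = 5.3268
y1 = sin(147)*-1.4 + cos(147)*-2.3 + 1.1 = 2.2664
After transform 2:
x2 = cos(16)*5.3268 - sin(16)*2.2664 + -3.3
= 1.1957


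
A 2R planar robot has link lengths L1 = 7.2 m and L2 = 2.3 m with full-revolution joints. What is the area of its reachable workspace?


r_max = L1 + L2 = 9.5 m
r_min = |L1 - L2| = 4.9 m
Area = pi*(r_max^2 - r_min^2)
= pi*(90.25 - 24.01)
= pi * 66.24
= 208.0991 m^2


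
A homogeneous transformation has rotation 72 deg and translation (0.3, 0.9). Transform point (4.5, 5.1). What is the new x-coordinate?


x' = cos(theta)*px - sin(theta)*py + tx
= 0.309*4.5 - 0.9511*5.1 + 0.3
= -3.1598


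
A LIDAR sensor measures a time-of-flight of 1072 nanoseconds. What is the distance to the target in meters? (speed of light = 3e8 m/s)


tof = 1072 ns = 1.072e-06 s
dist = c * tof / 2
= 3e8 * 1.072e-06 / 2
= 160.8 m


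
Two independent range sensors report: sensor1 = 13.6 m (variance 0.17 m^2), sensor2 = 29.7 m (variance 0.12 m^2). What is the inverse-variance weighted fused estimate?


w1 = (1/var1) / (1/var1 + 1/var2)
   = 5.8824 / (5.8824 + 8.3333) = 0.4138
w2 = 1 - w1 = 0.5862
fused = w1*s1 + w2*s2 = 5.6276 + 17.4103
= 23.0379 m


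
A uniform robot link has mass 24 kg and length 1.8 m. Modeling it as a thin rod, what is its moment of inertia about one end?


I = (1/3) * m * L^2
= (1/3) * 24 * 1.8^2
= 0.333333 * 24 * 3.24
= 25.92 kg*m^2


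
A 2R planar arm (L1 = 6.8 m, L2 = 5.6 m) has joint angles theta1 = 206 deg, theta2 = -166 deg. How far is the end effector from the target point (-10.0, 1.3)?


End effector via forward kinematics:
x = L1*cos(t1) + L2*cos(t1+t2) = -1.822
y = L1*sin(t1) + L2*sin(t1+t2) = 0.6187
Distance to target:
d = sqrt((-10.0 - -1.822)^2 + (1.3 - 0.6187)^2)
= sqrt(66.8805 + 0.4642)
= 8.2064 m


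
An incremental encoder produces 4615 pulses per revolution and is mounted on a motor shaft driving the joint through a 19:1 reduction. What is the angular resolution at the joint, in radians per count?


counts per rev = 4615
effective counts at joint = 4615 * 19 = 87685
resolution = 2*pi / 87685
= 7.1656e-05 rad/count


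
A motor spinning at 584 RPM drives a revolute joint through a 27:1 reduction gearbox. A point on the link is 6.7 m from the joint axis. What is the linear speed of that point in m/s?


omega_motor = 584 * 2*pi/60 = 61.1563 rad/s
omega_joint = omega_motor / 27 = 2.265 rad/s
v = omega_joint * r = 2.265 * 6.7
= 15.1758 m/s


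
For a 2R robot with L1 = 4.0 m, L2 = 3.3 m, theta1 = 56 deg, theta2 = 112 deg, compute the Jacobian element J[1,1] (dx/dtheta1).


J[1,1] = -L1*sin(t1) - L2*sin(t1+t2)
= -4.0*sin(56) - 3.3*sin(168)
= -4.0023


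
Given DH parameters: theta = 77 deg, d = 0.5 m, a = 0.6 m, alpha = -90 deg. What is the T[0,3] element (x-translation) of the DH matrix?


T[0,3] = a * cos(theta)
= 0.6 * cos(77 deg)
= 0.6 * 0.225
= 0.135


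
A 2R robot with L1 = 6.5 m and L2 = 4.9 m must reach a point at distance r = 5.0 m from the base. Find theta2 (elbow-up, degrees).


cos(theta2) = (r^2 - L1^2 - L2^2) / (2*L1*L2)
cos(theta2) = (25.0 - 42.25 - 24.01) / 63.7
cos(theta2) = -0.647724
theta2 = 130.3702 degrees


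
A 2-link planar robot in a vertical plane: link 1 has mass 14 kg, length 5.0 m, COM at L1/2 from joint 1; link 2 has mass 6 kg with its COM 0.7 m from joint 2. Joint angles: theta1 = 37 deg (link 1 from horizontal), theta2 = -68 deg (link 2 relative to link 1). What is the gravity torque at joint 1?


Horizontal distance from joint 1 to link-1 COM:
  x_c1 = (L1/2)*cos(t1) = 2.5 * 0.7986 = 1.9966 m
Horizontal distance from joint 1 to link-2 COM:
  x_c2 = L1*cos(t1) + Lc2*cos(t1+t2)
       = 5.0*0.7986 + 0.7*0.8572 = 4.5932 m
tau1 = m1*g*x_c1 + m2*g*x_c2
     = 14*9.81*1.9966 + 6*9.81*4.5932
     = 274.2115 + 270.3554
     = 544.5669 Nm


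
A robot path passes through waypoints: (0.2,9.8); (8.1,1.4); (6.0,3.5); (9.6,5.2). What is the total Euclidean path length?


Segment lengths:
  seg1 = sqrt((7.9)^2 + (-8.4)^2) = 11.5313
  seg2 = sqrt((-2.1)^2 + (2.1)^2) = 2.9698
  seg3 = sqrt((3.6)^2 + (1.7)^2) = 3.9812
Total = 18.4823


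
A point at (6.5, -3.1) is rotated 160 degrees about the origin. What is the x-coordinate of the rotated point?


x' = x*cos(theta) - y*sin(theta)
cos(160 deg) = -0.9397, sin(160 deg) = 0.342
x' = 6.5 * -0.9397 - -3.1 * 0.342
= -6.108 - -1.0603
= -5.0477


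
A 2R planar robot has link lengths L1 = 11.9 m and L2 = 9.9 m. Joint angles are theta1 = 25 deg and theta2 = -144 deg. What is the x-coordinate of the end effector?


Convert angles to radians: theta1 = 0.4363, theta2 = -2.5133
x = L1*cos(theta1) + L2*cos(theta1+theta2)
x = 10.7851 + -4.7996
x = 5.9854


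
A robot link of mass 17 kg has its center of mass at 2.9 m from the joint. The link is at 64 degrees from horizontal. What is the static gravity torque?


tau = m*g*L*cos(angle)
= 17 * 9.81 * 2.9 * cos(64 deg)
= 17 * 9.81 * 2.9 * 0.4384
= 212.0108 Nm


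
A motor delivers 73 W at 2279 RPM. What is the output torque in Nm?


omega = 2279 * 2*pi/60 = 238.6563 rad/s
tau = P / omega = 73 / 238.6563
= 0.3059 Nm


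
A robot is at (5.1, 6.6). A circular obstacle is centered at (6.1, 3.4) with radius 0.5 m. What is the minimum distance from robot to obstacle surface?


center_dist = sqrt((5.1-6.1)^2 + (6.6-3.4)^2)
= sqrt(1.0 + 10.24)
= 3.3526
min_dist = center_dist - radius = 3.3526 - 0.5 = 2.8526 m


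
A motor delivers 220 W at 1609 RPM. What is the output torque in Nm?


omega = 1609 * 2*pi/60 = 168.4941 rad/s
tau = P / omega = 220 / 168.4941
= 1.3057 Nm


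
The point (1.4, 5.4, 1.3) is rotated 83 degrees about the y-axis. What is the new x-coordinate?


Rotation about y-axis: x' = x*cos(theta) + z*sin(theta)
= 1.4 * 0.1219 + 1.3 * 0.9925
= 1.4609


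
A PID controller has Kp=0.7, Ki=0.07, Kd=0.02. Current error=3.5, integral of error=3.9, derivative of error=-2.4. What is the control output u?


u = Kp*e + Ki*int(e) + Kd*de/dt
= 0.7*3.5 + 0.07*3.9 + 0.02*(-2.4)
= 2.45 + 0.273 + -0.048
= 2.675


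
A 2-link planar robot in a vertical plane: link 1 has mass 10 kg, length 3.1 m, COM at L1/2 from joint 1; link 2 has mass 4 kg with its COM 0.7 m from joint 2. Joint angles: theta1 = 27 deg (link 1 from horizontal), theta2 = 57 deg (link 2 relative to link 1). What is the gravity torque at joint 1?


Horizontal distance from joint 1 to link-1 COM:
  x_c1 = (L1/2)*cos(t1) = 1.55 * 0.891 = 1.3811 m
Horizontal distance from joint 1 to link-2 COM:
  x_c2 = L1*cos(t1) + Lc2*cos(t1+t2)
       = 3.1*0.891 + 0.7*0.1045 = 2.8353 m
tau1 = m1*g*x_c1 + m2*g*x_c2
     = 10*9.81*1.3811 + 4*9.81*2.8353
     = 135.482 + 111.2568
     = 246.7388 Nm


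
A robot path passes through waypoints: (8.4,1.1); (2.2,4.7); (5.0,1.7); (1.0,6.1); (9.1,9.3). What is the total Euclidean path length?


Segment lengths:
  seg1 = sqrt((-6.2)^2 + (3.6)^2) = 7.1694
  seg2 = sqrt((2.8)^2 + (-3.0)^2) = 4.1037
  seg3 = sqrt((-4.0)^2 + (4.4)^2) = 5.9464
  seg4 = sqrt((8.1)^2 + (3.2)^2) = 8.7092
Total = 25.9287


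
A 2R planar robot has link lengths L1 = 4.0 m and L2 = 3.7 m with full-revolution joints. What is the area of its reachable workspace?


r_max = L1 + L2 = 7.7 m
r_min = |L1 - L2| = 0.3 m
Area = pi*(r_max^2 - r_min^2)
= pi*(59.29 - 0.09)
= pi * 59.2
= 185.9823 m^2


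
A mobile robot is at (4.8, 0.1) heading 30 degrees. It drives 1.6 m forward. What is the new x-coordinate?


x_new = x0 + d*cos(theta)
= 4.8 + 1.6*cos(30)
= 4.8 + 1.3856
= 6.1856


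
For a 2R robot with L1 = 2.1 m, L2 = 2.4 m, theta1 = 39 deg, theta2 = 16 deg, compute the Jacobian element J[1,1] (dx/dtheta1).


J[1,1] = -L1*sin(t1) - L2*sin(t1+t2)
= -2.1*sin(39) - 2.4*sin(55)
= -3.2875


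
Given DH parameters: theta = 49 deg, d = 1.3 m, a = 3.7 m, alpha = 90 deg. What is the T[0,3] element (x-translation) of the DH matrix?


T[0,3] = a * cos(theta)
= 3.7 * cos(49 deg)
= 3.7 * 0.6561
= 2.4274


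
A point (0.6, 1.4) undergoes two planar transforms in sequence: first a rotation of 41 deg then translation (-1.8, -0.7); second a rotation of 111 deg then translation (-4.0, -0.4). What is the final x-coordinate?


After transform 1:
x1 = cos(41)*0.6 - sin(41)*1.4 + -1.8 = -2.2657
y1 = sin(41)*0.6 + cos(41)*1.4 + -0.7 = 0.7502
After transform 2:
x2 = cos(111)*-2.2657 - sin(111)*0.7502 + -4.0
= -3.8885


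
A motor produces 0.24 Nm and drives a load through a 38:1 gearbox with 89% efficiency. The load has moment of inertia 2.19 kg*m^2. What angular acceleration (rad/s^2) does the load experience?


tau_out = tau_motor * N * eta
= 0.24 * 38 * 0.89 = 8.1168 Nm
alpha = tau_out / I = 8.1168 / 2.19
= 3.7063 rad/s^2


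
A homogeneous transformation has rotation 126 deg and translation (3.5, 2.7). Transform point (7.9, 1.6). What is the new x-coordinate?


x' = cos(theta)*px - sin(theta)*py + tx
= -0.5878*7.9 - 0.809*1.6 + 3.5
= -2.4379


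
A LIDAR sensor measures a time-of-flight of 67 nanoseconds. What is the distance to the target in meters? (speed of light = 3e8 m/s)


tof = 67 ns = 6.7e-08 s
dist = c * tof / 2
= 3e8 * 6.7e-08 / 2
= 10.05 m


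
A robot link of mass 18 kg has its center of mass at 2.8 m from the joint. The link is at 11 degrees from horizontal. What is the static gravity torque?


tau = m*g*L*cos(angle)
= 18 * 9.81 * 2.8 * cos(11 deg)
= 18 * 9.81 * 2.8 * 0.9816
= 485.34 Nm


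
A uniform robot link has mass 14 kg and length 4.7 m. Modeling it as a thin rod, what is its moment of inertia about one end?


I = (1/3) * m * L^2
= (1/3) * 14 * 4.7^2
= 0.333333 * 14 * 22.09
= 103.0867 kg*m^2


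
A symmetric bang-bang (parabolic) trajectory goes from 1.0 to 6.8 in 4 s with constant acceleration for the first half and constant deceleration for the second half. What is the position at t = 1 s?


Symmetric rest-to-rest: each phase covers (pf-p0)/2 in time T/2. 0.5*a*(T/2)^2 = (pf-p0)/2 => a = 4*(pf-p0)/T^2
a = 4*(6.8-1.0)/4^2 = 1.45
t = 1 is in the acceleration phase (t <= T/2).
p = p0 + 0.5*a*t^2 = 1.0 + 0.5*1.45*1^2
= 1.725


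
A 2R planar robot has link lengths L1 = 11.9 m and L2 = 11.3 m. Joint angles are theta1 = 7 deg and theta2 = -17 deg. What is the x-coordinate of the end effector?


Convert angles to radians: theta1 = 0.1222, theta2 = -0.2967
x = L1*cos(theta1) + L2*cos(theta1+theta2)
x = 11.8113 + 11.1283
x = 22.9396


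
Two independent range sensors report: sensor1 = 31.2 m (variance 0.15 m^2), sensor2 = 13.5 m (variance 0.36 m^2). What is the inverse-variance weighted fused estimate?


w1 = (1/var1) / (1/var1 + 1/var2)
   = 6.6667 / (6.6667 + 2.7778) = 0.7059
w2 = 1 - w1 = 0.2941
fused = w1*s1 + w2*s2 = 22.0235 + 3.9706
= 25.9941 m


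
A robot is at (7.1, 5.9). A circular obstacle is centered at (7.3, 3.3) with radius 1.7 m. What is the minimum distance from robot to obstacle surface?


center_dist = sqrt((7.1-7.3)^2 + (5.9-3.3)^2)
= sqrt(0.04 + 6.76)
= 2.6077
min_dist = center_dist - radius = 2.6077 - 1.7 = 0.9077 m


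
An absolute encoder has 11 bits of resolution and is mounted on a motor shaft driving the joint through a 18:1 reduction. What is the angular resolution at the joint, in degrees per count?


counts = 2^11 = 2048
effective counts at joint = 2048 * 18 = 36864
resolution = 360 / 36864
= 0.0098 deg/count
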